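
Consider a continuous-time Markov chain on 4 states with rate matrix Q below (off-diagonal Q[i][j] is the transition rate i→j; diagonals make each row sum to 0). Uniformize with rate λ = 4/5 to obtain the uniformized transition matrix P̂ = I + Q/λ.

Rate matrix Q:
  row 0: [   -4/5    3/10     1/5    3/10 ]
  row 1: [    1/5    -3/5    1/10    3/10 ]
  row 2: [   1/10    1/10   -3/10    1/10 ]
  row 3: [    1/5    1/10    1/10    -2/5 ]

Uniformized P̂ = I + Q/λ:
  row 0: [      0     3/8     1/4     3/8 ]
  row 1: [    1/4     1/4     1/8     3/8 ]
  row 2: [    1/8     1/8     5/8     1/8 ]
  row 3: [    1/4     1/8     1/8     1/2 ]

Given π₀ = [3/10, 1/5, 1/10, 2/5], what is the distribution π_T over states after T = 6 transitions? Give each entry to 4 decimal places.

π = [0.1711, 0.1919, 0.2906, 0.3464]

t=0: π = [0.3000, 0.2000, 0.1000, 0.4000]
t=1: π = [0.1625, 0.2250, 0.2125, 0.4000]
t=2: π = [0.1828, 0.1938, 0.2516, 0.3719]
t=3: π = [0.1729, 0.1949, 0.2736, 0.3586]
t=4: π = [0.1726, 0.1926, 0.2834, 0.3514]
t=5: π = [0.1714, 0.1922, 0.2883, 0.3481]
t=6: π = [0.1711, 0.1919, 0.2906, 0.3464]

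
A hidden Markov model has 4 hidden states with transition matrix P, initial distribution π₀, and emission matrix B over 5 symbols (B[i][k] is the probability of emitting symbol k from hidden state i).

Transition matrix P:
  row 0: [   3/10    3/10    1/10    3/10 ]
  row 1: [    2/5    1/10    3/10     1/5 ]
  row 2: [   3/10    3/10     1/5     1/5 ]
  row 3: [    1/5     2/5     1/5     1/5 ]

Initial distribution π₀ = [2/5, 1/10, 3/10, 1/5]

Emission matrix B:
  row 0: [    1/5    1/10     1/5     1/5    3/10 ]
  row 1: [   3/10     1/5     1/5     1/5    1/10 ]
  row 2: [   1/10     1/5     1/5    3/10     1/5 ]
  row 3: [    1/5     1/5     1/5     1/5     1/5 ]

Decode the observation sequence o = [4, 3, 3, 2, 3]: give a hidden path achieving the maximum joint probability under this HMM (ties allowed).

t=0: δ = [1.200e-01, 1.000e-02, 6.000e-02, 4.000e-02]  (obs o_0=4)
t=1: δ = [7.200e-03, 7.200e-03, 3.600e-03, 7.200e-03]  ψ = [0, 0, 0, 0]  (obs o_1=3)
t=2: δ = [5.760e-04, 5.760e-04, 6.480e-04, 4.320e-04]  ψ = [1, 3, 1, 0]  (obs o_2=3)
t=3: δ = [4.608e-05, 3.888e-05, 3.456e-05, 3.456e-05]  ψ = [1, 2, 1, 0]  (obs o_3=2)
t=4: δ = [3.110e-06, 2.765e-06, 3.499e-06, 2.765e-06]  ψ = [1, 0, 1, 0]  (obs o_4=3)
backtrack: best end state = 2; path = [0, 1, 2, 1, 2]

path = [0, 1, 2, 1, 2]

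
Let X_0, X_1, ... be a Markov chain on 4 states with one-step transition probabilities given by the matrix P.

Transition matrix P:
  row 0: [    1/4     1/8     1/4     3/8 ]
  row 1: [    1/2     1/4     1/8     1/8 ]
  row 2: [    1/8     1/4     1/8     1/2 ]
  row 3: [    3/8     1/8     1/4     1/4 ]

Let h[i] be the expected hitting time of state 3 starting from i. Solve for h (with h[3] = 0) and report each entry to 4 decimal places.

h = [2.7978, 3.6284, 2.5792, 0.0000]

First-step conditioning: h[3] = 0; for i ≠ 3, h[i] = 1 + Σ_k P[i][k]·h[k].
  h[0] = 1 + 1/4·h[0] + 1/8·h[1] + 1/4·h[2]
  h[1] = 1 + 1/2·h[0] + 1/4·h[1] + 1/8·h[2]
  h[2] = 1 + 1/8·h[0] + 1/4·h[1] + 1/8·h[2]
Solving the 3×3 linear system over states ≠ 3 gives exactly h = [512/183, 664/183, 472/183, 0] (h[3] = 0 is the target).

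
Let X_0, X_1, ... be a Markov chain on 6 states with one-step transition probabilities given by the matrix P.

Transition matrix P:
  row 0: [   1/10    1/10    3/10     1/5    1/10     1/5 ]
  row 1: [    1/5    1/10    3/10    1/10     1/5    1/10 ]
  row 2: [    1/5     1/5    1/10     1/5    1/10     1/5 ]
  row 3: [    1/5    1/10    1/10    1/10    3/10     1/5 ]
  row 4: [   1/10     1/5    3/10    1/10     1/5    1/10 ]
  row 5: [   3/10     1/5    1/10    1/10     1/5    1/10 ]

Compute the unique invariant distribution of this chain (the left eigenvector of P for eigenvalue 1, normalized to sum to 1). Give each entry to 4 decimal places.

π = [0.1797, 0.1529, 0.2017, 0.1381, 0.1757, 0.1519]

Balance equations π_j = Σ_i π_i·P[i][j]:
  π_0 = 1/10·π_0 + 1/5·π_1 + 1/5·π_2 + 1/5·π_3 + 1/10·π_4 + 3/10·π_5
  π_1 = 1/10·π_0 + 1/10·π_1 + 1/5·π_2 + 1/10·π_3 + 1/5·π_4 + 1/5·π_5
  π_2 = 3/10·π_0 + 3/10·π_1 + 1/10·π_2 + 1/10·π_3 + 3/10·π_4 + 1/10·π_5
  π_3 = 1/5·π_0 + 1/10·π_1 + 1/5·π_2 + 1/10·π_3 + 1/10·π_4 + 1/10·π_5
  π_4 = 1/10·π_0 + 1/5·π_1 + 1/10·π_2 + 3/10·π_3 + 1/5·π_4 + 1/5·π_5
  normalize: π_0 + π_1 + π_2 + π_3 + π_4 + π_5 = 1
Solving the linear system gives exactly π = [4019/22370, 3421/22370, 4511/22370, 309/2237, 393/2237, 3399/22370].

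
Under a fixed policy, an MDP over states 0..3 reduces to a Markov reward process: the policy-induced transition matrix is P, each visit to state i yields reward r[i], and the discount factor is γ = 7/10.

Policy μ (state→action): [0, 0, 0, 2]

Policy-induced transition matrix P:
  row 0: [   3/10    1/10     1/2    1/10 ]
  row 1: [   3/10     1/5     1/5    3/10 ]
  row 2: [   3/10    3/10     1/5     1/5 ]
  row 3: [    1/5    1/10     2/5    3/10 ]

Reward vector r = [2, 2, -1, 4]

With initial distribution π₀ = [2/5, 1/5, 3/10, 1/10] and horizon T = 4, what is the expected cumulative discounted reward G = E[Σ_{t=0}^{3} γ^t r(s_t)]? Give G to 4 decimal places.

G = 3.4537

t=0: π = [0.4000, 0.2000, 0.3000, 0.1000], E[r] = 1.3000, γ^t·E[r] = 1.300000, running G = 1.300000
t=1: π = [0.2900, 0.1800, 0.3400, 0.1900], E[r] = 1.3600, γ^t·E[r] = 0.952000, running G = 2.252000
t=2: π = [0.2810, 0.1860, 0.3250, 0.2080], E[r] = 1.4410, γ^t·E[r] = 0.706090, running G = 2.958090
t=3: π = [0.2792, 0.1836, 0.3259, 0.2113], E[r] = 1.4449, γ^t·E[r] = 0.495601, running G = 3.453691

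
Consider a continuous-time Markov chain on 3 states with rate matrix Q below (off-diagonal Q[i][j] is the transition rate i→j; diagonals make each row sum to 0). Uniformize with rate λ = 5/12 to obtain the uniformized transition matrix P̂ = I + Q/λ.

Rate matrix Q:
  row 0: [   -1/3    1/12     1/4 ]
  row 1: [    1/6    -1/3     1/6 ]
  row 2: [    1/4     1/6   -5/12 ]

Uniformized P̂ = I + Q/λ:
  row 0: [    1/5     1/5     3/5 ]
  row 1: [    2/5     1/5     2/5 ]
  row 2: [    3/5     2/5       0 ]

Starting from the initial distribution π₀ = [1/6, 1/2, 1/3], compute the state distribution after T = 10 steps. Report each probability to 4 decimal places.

t=0: π = [0.1667, 0.5000, 0.3333]
t=1: π = [0.4333, 0.2667, 0.3000]
t=2: π = [0.3733, 0.2600, 0.3667]
t=3: π = [0.3987, 0.2733, 0.3280]
t=4: π = [0.3859, 0.2656, 0.3485]
t=5: π = [0.3925, 0.2697, 0.3378]
t=6: π = [0.3890, 0.2676, 0.3434]
t=7: π = [0.3909, 0.2687, 0.3404]
t=8: π = [0.3899, 0.2681, 0.3420]
t=9: π = [0.3904, 0.2684, 0.3412]
t=10: π = [0.3902, 0.2682, 0.3416]

π = [0.3902, 0.2682, 0.3416]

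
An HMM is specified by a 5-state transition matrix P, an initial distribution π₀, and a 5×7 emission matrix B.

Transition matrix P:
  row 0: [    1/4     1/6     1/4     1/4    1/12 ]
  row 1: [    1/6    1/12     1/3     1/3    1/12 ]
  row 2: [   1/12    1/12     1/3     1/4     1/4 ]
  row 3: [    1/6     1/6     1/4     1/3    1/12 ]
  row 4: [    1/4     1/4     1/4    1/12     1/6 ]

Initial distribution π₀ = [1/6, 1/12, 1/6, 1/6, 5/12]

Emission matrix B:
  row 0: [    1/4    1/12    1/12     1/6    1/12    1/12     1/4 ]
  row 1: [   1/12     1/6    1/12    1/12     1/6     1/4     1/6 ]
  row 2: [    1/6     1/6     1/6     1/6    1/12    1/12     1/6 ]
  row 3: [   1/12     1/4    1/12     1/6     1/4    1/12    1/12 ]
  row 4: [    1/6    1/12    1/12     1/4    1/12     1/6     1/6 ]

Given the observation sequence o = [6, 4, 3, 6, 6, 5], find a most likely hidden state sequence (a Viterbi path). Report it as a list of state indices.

t=0: δ = [4.167e-02, 1.389e-02, 2.778e-02, 1.389e-02, 6.944e-02]  (obs o_0=6)
t=1: δ = [1.447e-03, 2.894e-03, 1.447e-03, 2.604e-03, 9.645e-04]  ψ = [4, 4, 4, 0, 4]  (obs o_1=4)
t=2: δ = [8.038e-05, 3.617e-05, 1.608e-04, 1.608e-04, 9.042e-05]  ψ = [1, 3, 1, 1, 2]  (obs o_2=3)
t=3: δ = [6.698e-06, 4.465e-06, 8.931e-06, 4.465e-06, 6.698e-06]  ψ = [3, 3, 2, 3, 2]  (obs o_3=6)
t=4: δ = [4.186e-07, 2.791e-07, 4.961e-07, 1.861e-07, 3.721e-07]  ψ = [0, 4, 2, 2, 2]  (obs o_4=6)
t=5: δ = [8.721e-09, 2.326e-08, 1.378e-08, 1.034e-08, 2.067e-08]  ψ = [0, 4, 2, 2, 2]  (obs o_5=5)
backtrack: best end state = 1; path = [4, 1, 2, 2, 4, 1]

path = [4, 1, 2, 2, 4, 1]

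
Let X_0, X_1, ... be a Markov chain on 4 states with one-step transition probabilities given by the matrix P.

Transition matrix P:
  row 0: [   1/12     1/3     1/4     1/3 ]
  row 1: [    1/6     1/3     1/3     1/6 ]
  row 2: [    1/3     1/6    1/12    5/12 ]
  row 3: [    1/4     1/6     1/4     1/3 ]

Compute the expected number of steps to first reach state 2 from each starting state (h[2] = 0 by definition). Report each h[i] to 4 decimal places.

First-step conditioning: h[2] = 0; for i ≠ 2, h[i] = 1 + Σ_k P[i][k]·h[k].
  h[0] = 1 + 1/12·h[0] + 1/3·h[1] + 1/3·h[3]
  h[1] = 1 + 1/6·h[0] + 1/3·h[1] + 1/6·h[3]
  h[3] = 1 + 1/4·h[0] + 1/6·h[1] + 1/3·h[3]
Solving the 3×3 linear system over states ≠ 2 gives exactly h = [84/23, 384/115, 0, 426/115] (h[2] = 0 is the target).

h = [3.6522, 3.3391, 0.0000, 3.7043]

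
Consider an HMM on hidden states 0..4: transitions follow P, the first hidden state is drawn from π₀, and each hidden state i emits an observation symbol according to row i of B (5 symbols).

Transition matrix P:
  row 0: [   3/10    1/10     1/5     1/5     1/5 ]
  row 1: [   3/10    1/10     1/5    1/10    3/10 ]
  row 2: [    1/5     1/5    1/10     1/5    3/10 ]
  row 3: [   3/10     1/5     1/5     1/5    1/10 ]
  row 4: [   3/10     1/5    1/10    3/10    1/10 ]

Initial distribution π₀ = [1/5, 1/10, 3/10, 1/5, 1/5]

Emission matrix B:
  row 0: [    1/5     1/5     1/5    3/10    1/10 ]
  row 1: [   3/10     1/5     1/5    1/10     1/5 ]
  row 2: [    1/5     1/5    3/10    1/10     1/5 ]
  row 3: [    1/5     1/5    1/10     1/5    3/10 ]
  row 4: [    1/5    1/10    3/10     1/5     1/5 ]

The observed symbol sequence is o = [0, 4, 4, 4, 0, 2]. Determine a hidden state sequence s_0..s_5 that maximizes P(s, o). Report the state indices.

t=0: δ = [4.000e-02, 3.000e-02, 6.000e-02, 4.000e-02, 4.000e-02]  (obs o_0=0)
t=1: δ = [1.200e-03, 2.400e-03, 1.600e-03, 3.600e-03, 3.600e-03]  ψ = [0, 2, 0, 2, 2]  (obs o_1=4)
t=2: δ = [1.080e-04, 1.440e-04, 1.440e-04, 3.240e-04, 1.440e-04]  ψ = [3, 3, 3, 4, 1]  (obs o_2=4)
t=3: δ = [9.720e-06, 1.296e-05, 1.296e-05, 1.944e-05, 8.640e-06]  ψ = [3, 3, 3, 3, 1]  (obs o_3=4)
t=4: δ = [1.166e-06, 1.166e-06, 7.776e-07, 7.776e-07, 7.776e-07]  ψ = [3, 3, 3, 3, 1]  (obs o_4=0)
t=5: δ = [6.998e-08, 3.110e-08, 6.998e-08, 2.333e-08, 1.050e-07]  ψ = [0, 2, 0, 0, 1]  (obs o_5=2)
backtrack: best end state = 4; path = [2, 4, 3, 3, 1, 4]

path = [2, 4, 3, 3, 1, 4]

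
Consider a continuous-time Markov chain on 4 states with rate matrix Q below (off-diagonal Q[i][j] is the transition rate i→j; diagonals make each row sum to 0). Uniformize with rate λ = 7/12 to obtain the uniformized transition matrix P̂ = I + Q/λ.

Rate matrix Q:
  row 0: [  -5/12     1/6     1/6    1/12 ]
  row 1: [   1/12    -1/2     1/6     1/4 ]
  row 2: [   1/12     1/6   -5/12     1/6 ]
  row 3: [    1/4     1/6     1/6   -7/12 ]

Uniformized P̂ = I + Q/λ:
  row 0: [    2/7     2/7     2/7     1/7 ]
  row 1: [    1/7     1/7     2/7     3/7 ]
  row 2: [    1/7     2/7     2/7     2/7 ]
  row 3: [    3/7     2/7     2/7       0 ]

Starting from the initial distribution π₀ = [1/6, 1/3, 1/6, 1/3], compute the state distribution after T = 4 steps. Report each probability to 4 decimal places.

t=0: π = [0.1667, 0.3333, 0.1667, 0.3333]
t=1: π = [0.2619, 0.2381, 0.2857, 0.2143]
t=2: π = [0.2415, 0.2517, 0.2857, 0.2211]
t=3: π = [0.2405, 0.2498, 0.2857, 0.2240]
t=4: π = [0.2412, 0.2500, 0.2857, 0.2230]

π = [0.2412, 0.2500, 0.2857, 0.2230]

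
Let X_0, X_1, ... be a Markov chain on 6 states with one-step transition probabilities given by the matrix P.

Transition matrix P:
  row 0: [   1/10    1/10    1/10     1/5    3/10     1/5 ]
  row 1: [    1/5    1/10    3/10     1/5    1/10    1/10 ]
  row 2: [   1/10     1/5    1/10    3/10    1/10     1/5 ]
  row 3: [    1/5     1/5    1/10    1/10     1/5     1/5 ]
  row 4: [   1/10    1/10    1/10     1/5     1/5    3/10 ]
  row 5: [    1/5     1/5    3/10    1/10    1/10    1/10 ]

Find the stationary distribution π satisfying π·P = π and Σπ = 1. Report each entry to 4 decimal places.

π = [0.1516, 0.1530, 0.1672, 0.1804, 0.1649, 0.1829]

Balance equations π_j = Σ_i π_i·P[i][j]:
  π_0 = 1/10·π_0 + 1/5·π_1 + 1/10·π_2 + 1/5·π_3 + 1/10·π_4 + 1/5·π_5
  π_1 = 1/10·π_0 + 1/10·π_1 + 1/5·π_2 + 1/5·π_3 + 1/10·π_4 + 1/5·π_5
  π_2 = 1/10·π_0 + 3/10·π_1 + 1/10·π_2 + 1/10·π_3 + 1/10·π_4 + 3/10·π_5
  π_3 = 1/5·π_0 + 1/5·π_1 + 3/10·π_2 + 1/10·π_3 + 1/5·π_4 + 1/10·π_5
  π_4 = 3/10·π_0 + 1/10·π_1 + 1/10·π_2 + 1/5·π_3 + 1/5·π_4 + 1/10·π_5
  normalize: π_0 + π_1 + π_2 + π_3 + π_4 + π_5 = 1
Solving the linear system gives exactly π = [10187/67182, 5141/33591, 1872/11197, 12119/67182, 11075/67182, 12287/67182].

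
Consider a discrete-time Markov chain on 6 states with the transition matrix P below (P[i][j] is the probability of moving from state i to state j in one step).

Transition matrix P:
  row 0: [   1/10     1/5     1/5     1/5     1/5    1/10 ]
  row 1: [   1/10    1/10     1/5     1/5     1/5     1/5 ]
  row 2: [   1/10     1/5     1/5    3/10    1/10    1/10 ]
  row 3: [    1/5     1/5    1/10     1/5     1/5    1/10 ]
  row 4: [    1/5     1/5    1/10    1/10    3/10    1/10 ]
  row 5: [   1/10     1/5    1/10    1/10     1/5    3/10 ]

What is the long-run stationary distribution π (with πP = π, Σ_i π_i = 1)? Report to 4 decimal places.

π = [0.1385, 0.1818, 0.1467, 0.1793, 0.2059, 0.1477]

Balance equations π_j = Σ_i π_i·P[i][j]:
  π_0 = 1/10·π_0 + 1/10·π_1 + 1/10·π_2 + 1/5·π_3 + 1/5·π_4 + 1/10·π_5
  π_1 = 1/5·π_0 + 1/10·π_1 + 1/5·π_2 + 1/5·π_3 + 1/5·π_4 + 1/5·π_5
  π_2 = 1/5·π_0 + 1/5·π_1 + 1/5·π_2 + 1/10·π_3 + 1/10·π_4 + 1/10·π_5
  π_3 = 1/5·π_0 + 1/5·π_1 + 3/10·π_2 + 1/5·π_3 + 1/10·π_4 + 1/10·π_5
  π_4 = 1/5·π_0 + 1/5·π_1 + 1/10·π_2 + 1/5·π_3 + 3/10·π_4 + 1/5·π_5
  normalize: π_0 + π_1 + π_2 + π_3 + π_4 + π_5 = 1
Solving the linear system gives exactly π = [1219/8800, 2/11, 1291/8800, 1291/7200, 16309/79200, 13/88].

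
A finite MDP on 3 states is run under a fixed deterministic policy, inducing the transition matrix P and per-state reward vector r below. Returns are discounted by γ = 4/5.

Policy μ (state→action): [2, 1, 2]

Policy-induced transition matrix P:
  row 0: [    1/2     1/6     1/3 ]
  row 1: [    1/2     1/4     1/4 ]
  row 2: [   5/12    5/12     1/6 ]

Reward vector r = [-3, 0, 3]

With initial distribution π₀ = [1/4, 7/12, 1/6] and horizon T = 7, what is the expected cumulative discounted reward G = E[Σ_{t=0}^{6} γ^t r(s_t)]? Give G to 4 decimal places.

t=0: π = [0.2500, 0.5833, 0.1667], E[r] = -0.2500, γ^t·E[r] = -0.250000, running G = -0.250000
t=1: π = [0.4861, 0.2569, 0.2569], E[r] = -0.6875, γ^t·E[r] = -0.550000, running G = -0.800000
t=2: π = [0.4786, 0.2523, 0.2691], E[r] = -0.6285, γ^t·E[r] = -0.402222, running G = -1.202222
t=3: π = [0.4776, 0.2550, 0.2675], E[r] = -0.6304, γ^t·E[r] = -0.322741, running G = -1.524963
t=4: π = [0.4777, 0.2548, 0.2675], E[r] = -0.6306, γ^t·E[r] = -0.258296, running G = -1.783259
t=5: π = [0.4777, 0.2548, 0.2675], E[r] = -0.6306, γ^t·E[r] = -0.206626, running G = -1.989885
t=6: π = [0.4777, 0.2548, 0.2675], E[r] = -0.6306, γ^t·E[r] = -0.165301, running G = -2.155186

G = -2.1552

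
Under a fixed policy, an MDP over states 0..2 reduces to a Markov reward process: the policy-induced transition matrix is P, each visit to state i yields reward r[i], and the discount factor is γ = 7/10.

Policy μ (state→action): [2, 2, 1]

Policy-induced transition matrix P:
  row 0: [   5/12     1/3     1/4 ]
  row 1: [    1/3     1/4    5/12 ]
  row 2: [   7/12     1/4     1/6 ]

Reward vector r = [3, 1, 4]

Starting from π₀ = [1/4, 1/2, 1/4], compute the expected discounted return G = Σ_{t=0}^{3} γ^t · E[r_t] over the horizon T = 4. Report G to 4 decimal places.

G = 6.4387

t=0: π = [0.2500, 0.5000, 0.2500], E[r] = 2.2500, γ^t·E[r] = 2.250000, running G = 2.250000
t=1: π = [0.4167, 0.2708, 0.3125], E[r] = 2.7708, γ^t·E[r] = 1.939583, running G = 4.189583
t=2: π = [0.4462, 0.2847, 0.2691], E[r] = 2.6997, γ^t·E[r] = 1.322830, running G = 5.512413
t=3: π = [0.4378, 0.2872, 0.2750], E[r] = 2.7007, γ^t·E[r] = 0.926328, running G = 6.438741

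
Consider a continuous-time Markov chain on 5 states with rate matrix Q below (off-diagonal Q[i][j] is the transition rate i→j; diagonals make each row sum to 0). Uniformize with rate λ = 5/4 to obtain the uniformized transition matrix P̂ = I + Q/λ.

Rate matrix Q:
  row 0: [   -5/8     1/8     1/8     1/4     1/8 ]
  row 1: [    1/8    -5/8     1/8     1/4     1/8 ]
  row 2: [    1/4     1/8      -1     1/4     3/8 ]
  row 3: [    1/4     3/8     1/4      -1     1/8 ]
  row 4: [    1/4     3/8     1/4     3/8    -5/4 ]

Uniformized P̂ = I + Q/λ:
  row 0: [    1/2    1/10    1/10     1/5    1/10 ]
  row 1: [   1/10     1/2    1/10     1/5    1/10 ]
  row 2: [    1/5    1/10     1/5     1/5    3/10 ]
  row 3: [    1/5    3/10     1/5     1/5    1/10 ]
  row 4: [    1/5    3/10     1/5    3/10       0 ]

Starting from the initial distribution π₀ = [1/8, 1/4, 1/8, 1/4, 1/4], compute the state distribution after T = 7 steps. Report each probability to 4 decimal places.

π = [0.2461, 0.2766, 0.1477, 0.2118, 0.1178]

t=0: π = [0.1250, 0.2500, 0.1250, 0.2500, 0.2500]
t=1: π = [0.2125, 0.3000, 0.1625, 0.2250, 0.1000]
t=2: π = [0.2338, 0.2850, 0.1488, 0.2100, 0.1225]
t=3: π = [0.2416, 0.2805, 0.1481, 0.2123, 0.1175]
t=4: π = [0.2444, 0.2782, 0.1478, 0.2118, 0.1179]
t=5: π = [0.2455, 0.2772, 0.1477, 0.2118, 0.1178]
t=6: π = [0.2459, 0.2768, 0.1477, 0.2118, 0.1178]
t=7: π = [0.2461, 0.2766, 0.1477, 0.2118, 0.1178]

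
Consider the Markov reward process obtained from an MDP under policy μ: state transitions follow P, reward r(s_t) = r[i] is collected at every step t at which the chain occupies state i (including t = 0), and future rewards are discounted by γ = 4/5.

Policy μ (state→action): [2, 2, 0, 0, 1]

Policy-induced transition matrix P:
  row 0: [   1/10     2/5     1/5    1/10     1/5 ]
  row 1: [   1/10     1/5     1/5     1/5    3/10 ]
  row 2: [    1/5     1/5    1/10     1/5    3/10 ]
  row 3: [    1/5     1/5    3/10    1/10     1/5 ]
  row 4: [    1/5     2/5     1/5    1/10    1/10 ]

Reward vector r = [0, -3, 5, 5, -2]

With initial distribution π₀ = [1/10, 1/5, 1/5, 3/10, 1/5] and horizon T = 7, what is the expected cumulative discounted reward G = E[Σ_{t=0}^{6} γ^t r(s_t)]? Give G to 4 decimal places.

t=0: π = [0.1000, 0.2000, 0.2000, 0.3000, 0.2000], E[r] = 1.5000, γ^t·E[r] = 1.500000, running G = 1.500000
t=1: π = [0.1700, 0.2600, 0.2100, 0.1400, 0.2200], E[r] = 0.5300, γ^t·E[r] = 0.424000, running G = 1.924000
t=2: π = [0.1570, 0.2780, 0.1930, 0.1470, 0.2250], E[r] = 0.4160, γ^t·E[r] = 0.266240, running G = 2.190240
t=3: π = [0.1565, 0.2764, 0.1954, 0.1471, 0.2246], E[r] = 0.4341, γ^t·E[r] = 0.222259, running G = 2.412499
t=4: π = [0.1567, 0.2762, 0.1952, 0.1472, 0.2247], E[r] = 0.4337, γ^t·E[r] = 0.177623, running G = 2.590122
t=5: π = [0.1567, 0.2763, 0.1952, 0.1471, 0.2247], E[r] = 0.4335, γ^t·E[r] = 0.142052, running G = 2.732174
t=6: π = [0.1567, 0.2763, 0.1952, 0.1471, 0.2247], E[r] = 0.4335, γ^t·E[r] = 0.113646, running G = 2.845820

G = 2.8458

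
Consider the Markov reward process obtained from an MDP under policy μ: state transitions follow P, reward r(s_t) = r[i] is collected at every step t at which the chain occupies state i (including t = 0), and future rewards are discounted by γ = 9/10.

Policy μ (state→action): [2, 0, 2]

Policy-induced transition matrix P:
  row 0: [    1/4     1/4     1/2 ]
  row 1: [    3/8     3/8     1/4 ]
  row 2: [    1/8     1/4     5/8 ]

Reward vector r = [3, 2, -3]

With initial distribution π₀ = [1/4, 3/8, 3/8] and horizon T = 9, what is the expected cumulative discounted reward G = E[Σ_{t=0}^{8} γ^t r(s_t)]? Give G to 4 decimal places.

t=0: π = [0.2500, 0.3750, 0.3750], E[r] = 0.3750, γ^t·E[r] = 0.375000, running G = 0.375000
t=1: π = [0.2500, 0.2969, 0.4531], E[r] = -0.0156, γ^t·E[r] = -0.014063, running G = 0.360938
t=2: π = [0.2305, 0.2871, 0.4824], E[r] = -0.1816, γ^t·E[r] = -0.147129, running G = 0.213809
t=3: π = [0.2256, 0.2859, 0.4885], E[r] = -0.2170, γ^t·E[r] = -0.158223, running G = 0.055586
t=4: π = [0.2247, 0.2857, 0.4896], E[r] = -0.2233, γ^t·E[r] = -0.146505, running G = -0.090920
t=5: π = [0.2245, 0.2857, 0.4898], E[r] = -0.2243, γ^t·E[r] = -0.132452, running G = -0.223371
t=6: π = [0.2245, 0.2857, 0.4898], E[r] = -0.2245, γ^t·E[r] = -0.119289, running G = -0.342660
t=7: π = [0.2245, 0.2857, 0.4898], E[r] = -0.2245, γ^t·E[r] = -0.107371, running G = -0.450031
t=8: π = [0.2245, 0.2857, 0.4898], E[r] = -0.2245, γ^t·E[r] = -0.096635, running G = -0.546666

G = -0.5467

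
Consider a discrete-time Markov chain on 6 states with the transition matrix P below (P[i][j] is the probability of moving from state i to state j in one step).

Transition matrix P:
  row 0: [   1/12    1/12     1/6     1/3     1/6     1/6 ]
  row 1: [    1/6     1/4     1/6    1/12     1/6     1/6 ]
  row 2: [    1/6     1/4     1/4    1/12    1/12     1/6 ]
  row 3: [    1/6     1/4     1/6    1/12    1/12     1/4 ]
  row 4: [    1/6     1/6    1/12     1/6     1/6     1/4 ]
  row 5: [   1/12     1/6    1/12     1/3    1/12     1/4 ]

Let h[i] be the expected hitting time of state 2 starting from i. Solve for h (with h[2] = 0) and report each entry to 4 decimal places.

h = [7.2475, 7.2486, 0.0000, 7.2440, 7.9021, 7.8470]

First-step conditioning: h[2] = 0; for i ≠ 2, h[i] = 1 + Σ_k P[i][k]·h[k].
  h[0] = 1 + 1/12·h[0] + 1/12·h[1] + 1/3·h[3] + 1/6·h[4] + 1/6·h[5]
  h[1] = 1 + 1/6·h[0] + 1/4·h[1] + 1/12·h[3] + 1/6·h[4] + 1/6·h[5]
  h[3] = 1 + 1/6·h[0] + 1/4·h[1] + 1/12·h[3] + 1/12·h[4] + 1/4·h[5]
  h[4] = 1 + 1/6·h[0] + 1/6·h[1] + 1/6·h[3] + 1/6·h[4] + 1/4·h[5]
  h[5] = 1 + 1/12·h[0] + 1/6·h[1] + 1/3·h[3] + 1/12·h[4] + 1/4·h[5]
Solving the 5×5 linear system over states ≠ 2 gives exactly h = [82020/11317, 82032/11317, 0, 81980/11317, 89428/11317, 88804/11317] (h[2] = 0 is the target).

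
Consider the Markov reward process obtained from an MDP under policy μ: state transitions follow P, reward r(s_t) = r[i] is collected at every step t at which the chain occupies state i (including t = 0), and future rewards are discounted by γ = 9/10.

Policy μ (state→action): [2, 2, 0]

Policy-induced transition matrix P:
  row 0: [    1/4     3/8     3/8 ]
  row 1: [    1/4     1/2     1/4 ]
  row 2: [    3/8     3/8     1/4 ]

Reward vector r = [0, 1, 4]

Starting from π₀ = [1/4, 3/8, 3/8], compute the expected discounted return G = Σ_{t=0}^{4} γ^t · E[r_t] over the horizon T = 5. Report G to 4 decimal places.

G = 6.7202

t=0: π = [0.2500, 0.3750, 0.3750], E[r] = 1.8750, γ^t·E[r] = 1.875000, running G = 1.875000
t=1: π = [0.2969, 0.4219, 0.2813], E[r] = 1.5469, γ^t·E[r] = 1.392188, running G = 3.267188
t=2: π = [0.2852, 0.4277, 0.2871], E[r] = 1.5762, γ^t·E[r] = 1.276699, running G = 4.543887
t=3: π = [0.2859, 0.4285, 0.2856], E[r] = 1.5710, γ^t·E[r] = 1.145292, running G = 5.689178
t=4: π = [0.2857, 0.4286, 0.2857], E[r] = 1.5715, γ^t·E[r] = 1.031063, running G = 6.720241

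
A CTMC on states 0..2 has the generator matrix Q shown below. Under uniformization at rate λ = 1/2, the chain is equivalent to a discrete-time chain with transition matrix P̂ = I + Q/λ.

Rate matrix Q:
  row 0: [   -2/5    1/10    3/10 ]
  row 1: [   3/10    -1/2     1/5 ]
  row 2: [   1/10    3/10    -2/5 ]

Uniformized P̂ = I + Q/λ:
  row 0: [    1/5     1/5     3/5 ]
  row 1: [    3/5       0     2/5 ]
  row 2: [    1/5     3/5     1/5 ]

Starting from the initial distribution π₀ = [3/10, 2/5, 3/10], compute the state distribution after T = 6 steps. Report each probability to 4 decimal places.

π = [0.3187, 0.2950, 0.3863]

t=0: π = [0.3000, 0.4000, 0.3000]
t=1: π = [0.3600, 0.2400, 0.4000]
t=2: π = [0.2960, 0.3120, 0.3920]
t=3: π = [0.3248, 0.2944, 0.3808]
t=4: π = [0.3178, 0.2934, 0.3888]
t=5: π = [0.3174, 0.2968, 0.3858]
t=6: π = [0.3187, 0.2950, 0.3863]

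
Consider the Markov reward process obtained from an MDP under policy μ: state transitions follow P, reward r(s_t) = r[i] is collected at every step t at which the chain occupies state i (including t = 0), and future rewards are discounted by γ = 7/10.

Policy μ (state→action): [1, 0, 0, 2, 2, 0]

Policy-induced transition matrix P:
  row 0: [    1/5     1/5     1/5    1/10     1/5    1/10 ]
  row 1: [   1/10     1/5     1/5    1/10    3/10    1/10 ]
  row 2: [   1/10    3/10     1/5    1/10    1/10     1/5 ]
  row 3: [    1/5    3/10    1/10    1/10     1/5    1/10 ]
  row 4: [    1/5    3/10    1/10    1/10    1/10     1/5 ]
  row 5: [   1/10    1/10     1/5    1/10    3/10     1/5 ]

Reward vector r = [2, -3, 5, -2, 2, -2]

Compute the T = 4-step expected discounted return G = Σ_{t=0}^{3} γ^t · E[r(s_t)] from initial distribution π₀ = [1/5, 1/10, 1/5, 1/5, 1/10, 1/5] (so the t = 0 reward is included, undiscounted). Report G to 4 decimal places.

t=0: π = [0.2000, 0.1000, 0.2000, 0.2000, 0.1000, 0.2000], E[r] = 0.5000, γ^t·E[r] = 0.500000, running G = 0.500000
t=1: π = [0.1500, 0.2300, 0.1700, 0.1000, 0.2000, 0.1500], E[r] = 0.3600, γ^t·E[r] = 0.252000, running G = 0.752000
t=2: π = [0.1450, 0.2320, 0.1700, 0.1000, 0.2010, 0.1520], E[r] = 0.3420, γ^t·E[r] = 0.167580, running G = 0.919580
t=3: π = [0.1446, 0.2319, 0.1699, 0.1000, 0.2013, 0.1523], E[r] = 0.3410, γ^t·E[r] = 0.116963, running G = 1.036543

G = 1.0365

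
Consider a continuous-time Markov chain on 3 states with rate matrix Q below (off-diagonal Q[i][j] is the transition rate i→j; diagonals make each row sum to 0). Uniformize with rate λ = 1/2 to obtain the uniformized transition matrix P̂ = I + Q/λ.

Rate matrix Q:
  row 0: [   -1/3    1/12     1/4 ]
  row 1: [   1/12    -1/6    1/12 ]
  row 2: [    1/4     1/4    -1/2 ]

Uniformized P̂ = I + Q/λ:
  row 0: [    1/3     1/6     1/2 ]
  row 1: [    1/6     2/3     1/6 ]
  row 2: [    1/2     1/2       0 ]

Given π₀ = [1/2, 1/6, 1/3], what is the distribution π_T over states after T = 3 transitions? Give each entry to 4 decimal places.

t=0: π = [0.5000, 0.1667, 0.3333]
t=1: π = [0.3611, 0.3611, 0.2778]
t=2: π = [0.3194, 0.4398, 0.2407]
t=3: π = [0.3002, 0.4668, 0.2330]

π = [0.3002, 0.4668, 0.2330]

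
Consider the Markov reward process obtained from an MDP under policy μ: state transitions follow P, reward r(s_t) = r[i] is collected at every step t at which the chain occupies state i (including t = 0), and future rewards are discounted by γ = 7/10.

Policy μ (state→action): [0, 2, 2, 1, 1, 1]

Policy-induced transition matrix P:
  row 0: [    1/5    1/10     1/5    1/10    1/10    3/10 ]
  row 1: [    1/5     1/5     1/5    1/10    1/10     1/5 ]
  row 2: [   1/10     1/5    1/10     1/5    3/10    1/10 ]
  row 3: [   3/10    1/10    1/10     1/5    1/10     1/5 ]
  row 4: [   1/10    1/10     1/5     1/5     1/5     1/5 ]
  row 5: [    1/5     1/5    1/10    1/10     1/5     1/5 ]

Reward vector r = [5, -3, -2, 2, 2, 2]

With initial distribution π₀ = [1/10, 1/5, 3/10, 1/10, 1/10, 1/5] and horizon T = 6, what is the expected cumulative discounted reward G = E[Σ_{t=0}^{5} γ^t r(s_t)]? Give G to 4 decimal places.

t=0: π = [0.1000, 0.2000, 0.3000, 0.1000, 0.1000, 0.2000], E[r] = 0.1000, γ^t·E[r] = 0.100000, running G = 0.100000
t=1: π = [0.1700, 0.1700, 0.1400, 0.1500, 0.1900, 0.1800], E[r] = 1.1000, γ^t·E[r] = 0.770000, running G = 0.870000
t=2: π = [0.1820, 0.1490, 0.1530, 0.1480, 0.1650, 0.2030], E[r] = 1.1890, γ^t·E[r] = 0.582610, running G = 1.452610
t=3: π = [0.1830, 0.1505, 0.1496, 0.1466, 0.1674, 0.2029], E[r] = 1.1981, γ^t·E[r] = 0.410948, running G = 1.863558
t=4: π = [0.1830, 0.1503, 0.1501, 0.1464, 0.1670, 0.2033], E[r] = 1.1970, γ^t·E[r] = 0.287405, running G = 2.150963
t=5: π = [0.1829, 0.1504, 0.1500, 0.1463, 0.1670, 0.2033], E[r] = 1.1968, γ^t·E[r] = 0.201154, running G = 2.352117

G = 2.3521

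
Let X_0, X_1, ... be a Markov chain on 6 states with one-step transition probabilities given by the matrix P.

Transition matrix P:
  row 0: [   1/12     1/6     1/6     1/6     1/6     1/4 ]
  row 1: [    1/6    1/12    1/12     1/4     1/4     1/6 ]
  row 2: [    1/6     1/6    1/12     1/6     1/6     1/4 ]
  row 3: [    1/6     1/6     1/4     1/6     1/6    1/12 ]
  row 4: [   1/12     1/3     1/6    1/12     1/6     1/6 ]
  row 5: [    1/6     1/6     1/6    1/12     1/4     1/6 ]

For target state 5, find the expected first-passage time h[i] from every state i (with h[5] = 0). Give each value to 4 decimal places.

First-step conditioning: h[5] = 0; for i ≠ 5, h[i] = 1 + Σ_k P[i][k]·h[k].
  h[0] = 1 + 1/12·h[0] + 1/6·h[1] + 1/6·h[2] + 1/6·h[3] + 1/6·h[4]
  h[1] = 1 + 1/6·h[0] + 1/12·h[1] + 1/12·h[2] + 1/4·h[3] + 1/4·h[4]
  h[2] = 1 + 1/6·h[0] + 1/6·h[1] + 1/12·h[2] + 1/6·h[3] + 1/6·h[4]
  h[3] = 1 + 1/6·h[0] + 1/6·h[1] + 1/4·h[2] + 1/6·h[3] + 1/6·h[4]
  h[4] = 1 + 1/12·h[0] + 1/3·h[1] + 1/6·h[2] + 1/12·h[3] + 1/6·h[4]
Solving the 5×5 linear system over states ≠ 5 gives exactly h = [99/19, 3039/532, 99/19, 231/38, 3009/532, 0] (h[5] = 0 is the target).

h = [5.2105, 5.7124, 5.2105, 6.0789, 5.6560, 0.0000]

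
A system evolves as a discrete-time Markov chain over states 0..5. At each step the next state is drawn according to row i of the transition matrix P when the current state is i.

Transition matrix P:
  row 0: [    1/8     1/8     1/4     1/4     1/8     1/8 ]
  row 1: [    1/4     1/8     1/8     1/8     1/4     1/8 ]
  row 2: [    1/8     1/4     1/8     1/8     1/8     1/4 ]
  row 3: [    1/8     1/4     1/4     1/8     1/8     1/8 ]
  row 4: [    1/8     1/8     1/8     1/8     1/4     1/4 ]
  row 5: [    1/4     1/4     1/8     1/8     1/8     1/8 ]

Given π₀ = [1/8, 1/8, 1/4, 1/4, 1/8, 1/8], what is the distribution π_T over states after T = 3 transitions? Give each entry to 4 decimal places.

π = [0.1689, 0.1841, 0.1646, 0.1465, 0.1694, 0.1665]

t=0: π = [0.1250, 0.1250, 0.2500, 0.2500, 0.1250, 0.1250]
t=1: π = [0.1563, 0.2031, 0.1719, 0.1406, 0.1563, 0.1719]
t=2: π = [0.1719, 0.1855, 0.1621, 0.1445, 0.1699, 0.1660]
t=3: π = [0.1689, 0.1841, 0.1646, 0.1465, 0.1694, 0.1665]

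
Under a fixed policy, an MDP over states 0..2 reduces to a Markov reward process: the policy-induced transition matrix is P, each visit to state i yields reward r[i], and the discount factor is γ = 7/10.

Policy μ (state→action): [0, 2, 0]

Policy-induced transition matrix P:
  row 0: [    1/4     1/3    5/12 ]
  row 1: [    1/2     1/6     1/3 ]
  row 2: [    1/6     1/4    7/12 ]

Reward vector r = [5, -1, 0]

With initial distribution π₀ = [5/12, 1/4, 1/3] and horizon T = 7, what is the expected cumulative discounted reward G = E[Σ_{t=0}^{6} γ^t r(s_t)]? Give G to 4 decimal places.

t=0: π = [0.4167, 0.2500, 0.3333], E[r] = 1.8333, γ^t·E[r] = 1.833333, running G = 1.833333
t=1: π = [0.2847, 0.2639, 0.4514], E[r] = 1.1597, γ^t·E[r] = 0.811806, running G = 2.645139
t=2: π = [0.2784, 0.2517, 0.4699], E[r] = 1.1400, γ^t·E[r] = 0.558623, running G = 3.203762
t=3: π = [0.2738, 0.2522, 0.4740], E[r] = 1.1167, γ^t·E[r] = 0.383013, running G = 3.586775
t=4: π = [0.2736, 0.2518, 0.4746], E[r] = 1.1160, γ^t·E[r] = 0.267945, running G = 3.854720
t=5: π = [0.2734, 0.2518, 0.4748], E[r] = 1.1152, γ^t·E[r] = 0.187425, running G = 4.042145
t=6: π = [0.2734, 0.2518, 0.4748], E[r] = 1.1151, γ^t·E[r] = 0.131195, running G = 4.173340

G = 4.1733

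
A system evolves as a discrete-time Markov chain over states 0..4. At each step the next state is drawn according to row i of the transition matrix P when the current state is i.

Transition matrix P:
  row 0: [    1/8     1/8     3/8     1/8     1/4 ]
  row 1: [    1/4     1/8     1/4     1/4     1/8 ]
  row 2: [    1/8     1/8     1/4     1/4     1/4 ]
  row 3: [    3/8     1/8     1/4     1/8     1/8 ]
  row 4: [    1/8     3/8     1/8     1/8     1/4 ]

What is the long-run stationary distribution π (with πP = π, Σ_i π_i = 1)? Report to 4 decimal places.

π = [0.1916, 0.1764, 0.2482, 0.1781, 0.2057]

Balance equations π_j = Σ_i π_i·P[i][j]:
  π_0 = 1/8·π_0 + 1/4·π_1 + 1/8·π_2 + 3/8·π_3 + 1/8·π_4
  π_1 = 1/8·π_0 + 1/8·π_1 + 1/8·π_2 + 1/8·π_3 + 3/8·π_4
  π_2 = 3/8·π_0 + 1/4·π_1 + 1/4·π_2 + 1/4·π_3 + 1/8·π_4
  π_3 = 1/8·π_0 + 1/4·π_1 + 1/4·π_2 + 1/8·π_3 + 1/8·π_4
  normalize: π_0 + π_1 + π_2 + π_3 + π_4 = 1
Solving the linear system gives exactly π = [923/4818, 425/2409, 598/2409, 13/73, 991/4818].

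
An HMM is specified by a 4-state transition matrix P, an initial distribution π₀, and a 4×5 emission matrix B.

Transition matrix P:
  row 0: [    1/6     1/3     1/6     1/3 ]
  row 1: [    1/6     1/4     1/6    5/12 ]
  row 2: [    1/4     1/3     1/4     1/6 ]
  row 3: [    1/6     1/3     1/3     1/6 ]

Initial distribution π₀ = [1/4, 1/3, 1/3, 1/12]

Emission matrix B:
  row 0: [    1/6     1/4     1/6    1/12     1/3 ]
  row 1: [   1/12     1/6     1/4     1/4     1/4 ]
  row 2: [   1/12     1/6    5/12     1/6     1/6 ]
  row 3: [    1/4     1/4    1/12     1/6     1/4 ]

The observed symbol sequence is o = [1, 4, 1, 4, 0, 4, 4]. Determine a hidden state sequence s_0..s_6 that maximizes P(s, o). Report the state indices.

t=0: δ = [6.250e-02, 5.556e-02, 5.556e-02, 2.083e-02]  (obs o_0=1)
t=1: δ = [4.630e-03, 5.208e-03, 2.315e-03, 5.787e-03]  ψ = [2, 0, 2, 1]  (obs o_1=4)
t=2: δ = [2.411e-04, 3.215e-04, 3.215e-04, 5.425e-04]  ψ = [3, 3, 3, 1]  (obs o_2=1)
t=3: δ = [3.014e-05, 4.521e-05, 3.014e-05, 3.349e-05]  ψ = [3, 3, 3, 1]  (obs o_3=4)
t=4: δ = [1.256e-06, 9.419e-07, 9.303e-07, 4.710e-06]  ψ = [1, 1, 3, 1]  (obs o_4=0)
t=5: δ = [2.616e-07, 3.925e-07, 2.616e-07, 1.962e-07]  ψ = [3, 3, 3, 3]  (obs o_5=4)
t=6: δ = [2.180e-08, 2.453e-08, 1.090e-08, 4.088e-08]  ψ = [1, 1, 1, 1]  (obs o_6=4)
backtrack: best end state = 3; path = [0, 1, 3, 1, 3, 1, 3]

path = [0, 1, 3, 1, 3, 1, 3]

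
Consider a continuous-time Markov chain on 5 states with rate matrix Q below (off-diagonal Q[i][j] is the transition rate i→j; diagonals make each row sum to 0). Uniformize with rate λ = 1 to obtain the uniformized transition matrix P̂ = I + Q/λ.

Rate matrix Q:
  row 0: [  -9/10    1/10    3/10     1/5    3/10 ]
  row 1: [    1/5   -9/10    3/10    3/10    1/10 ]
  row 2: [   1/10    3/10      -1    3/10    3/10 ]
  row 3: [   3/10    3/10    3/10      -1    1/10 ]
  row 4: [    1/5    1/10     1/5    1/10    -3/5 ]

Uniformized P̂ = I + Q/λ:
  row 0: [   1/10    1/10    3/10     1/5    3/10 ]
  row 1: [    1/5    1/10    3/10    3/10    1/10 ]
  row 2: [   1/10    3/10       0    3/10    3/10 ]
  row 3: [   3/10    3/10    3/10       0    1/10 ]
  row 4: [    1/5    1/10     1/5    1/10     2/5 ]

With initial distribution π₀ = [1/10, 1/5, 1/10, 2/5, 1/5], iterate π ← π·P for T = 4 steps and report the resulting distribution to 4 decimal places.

π = [0.1777, 0.1772, 0.2110, 0.1798, 0.2543]

t=0: π = [0.1000, 0.2000, 0.1000, 0.4000, 0.2000]
t=1: π = [0.2200, 0.2000, 0.2500, 0.1300, 0.2000]
t=2: π = [0.1660, 0.1760, 0.2050, 0.1990, 0.2540]
t=3: π = [0.1828, 0.1808, 0.2131, 0.1729, 0.2504]
t=4: π = [0.1777, 0.1772, 0.2110, 0.1798, 0.2543]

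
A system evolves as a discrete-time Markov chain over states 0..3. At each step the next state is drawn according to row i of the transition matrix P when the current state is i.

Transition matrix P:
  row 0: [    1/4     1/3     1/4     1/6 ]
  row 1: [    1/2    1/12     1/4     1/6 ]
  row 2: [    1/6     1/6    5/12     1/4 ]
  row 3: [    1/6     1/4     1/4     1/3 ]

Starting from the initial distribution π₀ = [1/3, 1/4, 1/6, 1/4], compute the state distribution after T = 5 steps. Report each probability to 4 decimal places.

π = [0.2587, 0.2114, 0.3000, 0.2300]

t=0: π = [0.3333, 0.2500, 0.1667, 0.2500]
t=1: π = [0.2778, 0.2222, 0.2778, 0.2222]
t=2: π = [0.2639, 0.2130, 0.2963, 0.2269]
t=3: π = [0.2596, 0.2118, 0.2994, 0.2292]
t=4: π = [0.2589, 0.2114, 0.2999, 0.2298]
t=5: π = [0.2587, 0.2114, 0.3000, 0.2300]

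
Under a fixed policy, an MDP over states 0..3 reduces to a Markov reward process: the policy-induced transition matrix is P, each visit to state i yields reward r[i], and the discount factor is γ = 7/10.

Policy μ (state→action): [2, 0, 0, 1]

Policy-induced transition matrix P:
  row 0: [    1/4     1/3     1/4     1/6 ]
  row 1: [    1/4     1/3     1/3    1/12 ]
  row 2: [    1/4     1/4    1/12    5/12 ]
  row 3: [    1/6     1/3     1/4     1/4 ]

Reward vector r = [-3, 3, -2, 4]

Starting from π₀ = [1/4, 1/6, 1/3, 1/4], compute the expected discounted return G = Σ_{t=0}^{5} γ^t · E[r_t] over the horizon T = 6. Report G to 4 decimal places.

t=0: π = [0.2500, 0.1667, 0.3333, 0.2500], E[r] = 0.0833, γ^t·E[r] = 0.083333, running G = 0.083333
t=1: π = [0.2292, 0.3056, 0.2083, 0.2569], E[r] = 0.8403, γ^t·E[r] = 0.588194, running G = 0.671528
t=2: π = [0.2286, 0.3160, 0.2407, 0.2147], E[r] = 0.6395, γ^t·E[r] = 0.313339, running G = 0.984867
t=3: π = [0.2321, 0.3133, 0.2362, 0.2184], E[r] = 0.6447, γ^t·E[r] = 0.221140, running G = 1.206007
t=4: π = [0.2318, 0.3136, 0.2367, 0.2178], E[r] = 0.6433, γ^t·E[r] = 0.154463, running G = 1.360471
t=5: π = [0.2318, 0.3136, 0.2367, 0.2179], E[r] = 0.6434, γ^t·E[r] = 0.108131, running G = 1.468601

G = 1.4686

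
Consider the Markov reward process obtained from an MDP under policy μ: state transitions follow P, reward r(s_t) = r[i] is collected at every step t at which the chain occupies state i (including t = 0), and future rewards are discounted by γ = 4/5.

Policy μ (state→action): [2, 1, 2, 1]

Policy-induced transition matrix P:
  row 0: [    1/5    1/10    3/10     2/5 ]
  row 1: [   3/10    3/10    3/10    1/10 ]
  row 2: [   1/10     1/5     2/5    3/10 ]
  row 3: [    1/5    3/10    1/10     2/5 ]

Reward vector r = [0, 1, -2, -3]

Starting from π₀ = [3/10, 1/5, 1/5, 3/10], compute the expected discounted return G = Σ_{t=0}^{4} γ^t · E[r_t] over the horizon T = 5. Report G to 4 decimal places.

G = -3.9965

t=0: π = [0.3000, 0.2000, 0.2000, 0.3000], E[r] = -1.1000, γ^t·E[r] = -1.100000, running G = -1.100000
t=1: π = [0.2000, 0.2200, 0.2600, 0.3200], E[r] = -1.2600, γ^t·E[r] = -1.008000, running G = -2.108000
t=2: π = [0.1960, 0.2340, 0.2620, 0.3080], E[r] = -1.2140, γ^t·E[r] = -0.776960, running G = -2.884960
t=3: π = [0.1972, 0.2346, 0.2646, 0.3036], E[r] = -1.2054, γ^t·E[r] = -0.617165, running G = -3.502125
t=4: π = [0.1970, 0.2341, 0.2657, 0.3032], E[r] = -1.2069, γ^t·E[r] = -0.494330, running G = -3.996455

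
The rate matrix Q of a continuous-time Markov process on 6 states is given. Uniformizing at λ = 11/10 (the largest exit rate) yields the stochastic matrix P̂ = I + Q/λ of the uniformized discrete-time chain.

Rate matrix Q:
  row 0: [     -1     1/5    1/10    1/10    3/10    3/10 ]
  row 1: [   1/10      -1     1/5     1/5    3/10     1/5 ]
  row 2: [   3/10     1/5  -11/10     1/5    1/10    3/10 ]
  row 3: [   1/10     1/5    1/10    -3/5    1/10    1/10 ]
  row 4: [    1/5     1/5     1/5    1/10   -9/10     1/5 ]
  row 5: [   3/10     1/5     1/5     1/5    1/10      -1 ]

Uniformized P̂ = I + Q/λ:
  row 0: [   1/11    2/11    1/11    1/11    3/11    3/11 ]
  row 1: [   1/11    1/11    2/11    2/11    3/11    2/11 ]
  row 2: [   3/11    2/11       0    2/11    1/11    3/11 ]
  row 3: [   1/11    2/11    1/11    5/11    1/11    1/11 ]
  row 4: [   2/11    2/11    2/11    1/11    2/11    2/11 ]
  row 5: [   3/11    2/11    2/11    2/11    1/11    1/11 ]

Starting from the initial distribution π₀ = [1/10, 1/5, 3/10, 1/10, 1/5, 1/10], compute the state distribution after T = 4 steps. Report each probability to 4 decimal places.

π = [0.1605, 0.1667, 0.1256, 0.2083, 0.1656, 0.1733]

t=0: π = [0.1000, 0.2000, 0.3000, 0.1000, 0.2000, 0.1000]
t=1: π = [0.1818, 0.1636, 0.1091, 0.1818, 0.1636, 0.2000]
t=2: π = [0.1620, 0.1669, 0.1289, 0.2000, 0.1686, 0.1736]
t=3: π = [0.1612, 0.1666, 0.1255, 0.2063, 0.1660, 0.1743]
t=4: π = [0.1605, 0.1667, 0.1256, 0.2083, 0.1656, 0.1733]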